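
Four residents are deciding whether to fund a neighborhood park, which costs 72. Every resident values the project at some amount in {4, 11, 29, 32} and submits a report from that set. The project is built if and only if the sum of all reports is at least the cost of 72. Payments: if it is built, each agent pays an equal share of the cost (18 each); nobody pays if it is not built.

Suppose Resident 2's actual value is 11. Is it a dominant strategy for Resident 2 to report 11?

No

Consider the case where Resident 1 reports 4, Resident 3 reports 29 and Resident 4 reports 29.
Truthful report 11: project built, pays 18, utility 11 - 18 = -7.
Report 4 instead: project not built, utility 0.
Since 0 > -7, reporting 4 is strictly better here, so truthful reporting is not dominant.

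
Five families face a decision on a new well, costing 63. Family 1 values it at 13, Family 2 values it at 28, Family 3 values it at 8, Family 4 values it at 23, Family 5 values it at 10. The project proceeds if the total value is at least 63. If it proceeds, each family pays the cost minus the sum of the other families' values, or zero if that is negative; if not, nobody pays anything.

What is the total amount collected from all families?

Total value 82 ≥ cost 63, so it is built.
Family 1: others sum to 69; max(0, 63 - 69) = 0.
Family 2: others sum to 54; max(0, 63 - 54) = 9.
Family 3: others sum to 74; max(0, 63 - 74) = 0.
Family 4: others sum to 59; max(0, 63 - 59) = 4.
Family 5: others sum to 72; max(0, 63 - 72) = 0.
Total collected = 0 + 9 + 0 + 4 + 0 = 13.

13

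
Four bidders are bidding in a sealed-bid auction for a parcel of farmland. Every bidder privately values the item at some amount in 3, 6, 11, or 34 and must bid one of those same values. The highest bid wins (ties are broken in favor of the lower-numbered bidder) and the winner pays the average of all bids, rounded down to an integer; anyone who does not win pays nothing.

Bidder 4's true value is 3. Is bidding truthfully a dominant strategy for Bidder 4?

Yes

Check each profile of the others' bids and compare truth against every alternative bid.
Others bid (3, 3, 3): truth gives 0, best alternative gives 0.
Others bid (3, 3, 6): truth gives 0, best alternative gives 0.
Others bid (3, 3, 11): truth gives 0, best alternative gives 0.
Others bid (3, 3, 34): truth gives 0, best alternative gives 0.
Others bid (3, 6, 3): truth gives 0, best alternative gives 0.
Others bid (3, 6, 6): truth gives 0, best alternative gives 0.
(Remaining 58 profiles checked similarly; truth is weakly best in each.)
In every case the truthful bid is at least as good as any alternative, so it is a dominant strategy.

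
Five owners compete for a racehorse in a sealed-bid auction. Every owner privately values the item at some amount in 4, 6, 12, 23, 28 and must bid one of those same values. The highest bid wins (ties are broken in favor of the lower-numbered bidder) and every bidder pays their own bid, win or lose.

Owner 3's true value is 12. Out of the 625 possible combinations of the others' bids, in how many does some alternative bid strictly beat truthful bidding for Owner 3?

593

Others bid (4, 4, 4, 4): truth gives 0; bid 6 gives 6 > 0. Violating.
Others bid (4, 4, 4, 6): truth gives 0; bid 6 gives 6 > 0. Violating.
Others bid (4, 4, 4, 23): truth gives -12; bid 4 gives -4 > -12. Violating.
Others bid (4, 4, 4, 28): truth gives -12; bid 4 gives -4 > -12. Violating.
Others bid (4, 4, 4, 12): truth gives 0; no alternative beats it.
Others bid (4, 4, 6, 12): truth gives 0; no alternative beats it.
(Checking all 625 profiles: 593 have a profitable deviation, 32 do not.)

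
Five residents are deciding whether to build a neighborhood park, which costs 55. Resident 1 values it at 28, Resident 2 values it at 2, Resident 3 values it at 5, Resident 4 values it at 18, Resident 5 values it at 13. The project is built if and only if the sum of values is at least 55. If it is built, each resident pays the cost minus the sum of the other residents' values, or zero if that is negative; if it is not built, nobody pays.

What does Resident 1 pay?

Total value 66 ≥ cost 55, so the project is built.
The other residents' values sum to 38.
Cost minus that sum is 55 - 38 = 17.

17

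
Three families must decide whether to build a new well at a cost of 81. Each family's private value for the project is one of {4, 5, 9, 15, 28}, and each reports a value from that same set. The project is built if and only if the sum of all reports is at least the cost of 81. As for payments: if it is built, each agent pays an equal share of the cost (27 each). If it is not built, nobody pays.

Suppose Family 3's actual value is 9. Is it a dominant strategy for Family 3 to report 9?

Check each profile of the others' reports and compare truth against every alternative report.
Others report (4, 4): truth gives 0, best alternative gives 0.
Others report (4, 5): truth gives 0, best alternative gives 0.
Others report (4, 9): truth gives 0, best alternative gives 0.
Others report (4, 15): truth gives 0, best alternative gives 0.
Others report (4, 28): truth gives 0, best alternative gives 0.
Others report (5, 4): truth gives 0, best alternative gives 0.
(Remaining 19 profiles checked similarly; truth is weakly best in each.)
In every case the truthful report is at least as good as any alternative, so it is a dominant strategy.

Yes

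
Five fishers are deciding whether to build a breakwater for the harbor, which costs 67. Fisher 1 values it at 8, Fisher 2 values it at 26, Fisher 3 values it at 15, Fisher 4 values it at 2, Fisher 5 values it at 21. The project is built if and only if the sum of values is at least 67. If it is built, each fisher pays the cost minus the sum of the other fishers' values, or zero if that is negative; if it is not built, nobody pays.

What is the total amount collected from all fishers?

Total value 72 ≥ cost 67, so it is built.
Fisher 1: others sum to 64; max(0, 67 - 64) = 3.
Fisher 2: others sum to 46; max(0, 67 - 46) = 21.
Fisher 3: others sum to 57; max(0, 67 - 57) = 10.
Fisher 4: others sum to 70; max(0, 67 - 70) = 0.
Fisher 5: others sum to 51; max(0, 67 - 51) = 16.
Total collected = 3 + 21 + 10 + 0 + 16 = 50.

50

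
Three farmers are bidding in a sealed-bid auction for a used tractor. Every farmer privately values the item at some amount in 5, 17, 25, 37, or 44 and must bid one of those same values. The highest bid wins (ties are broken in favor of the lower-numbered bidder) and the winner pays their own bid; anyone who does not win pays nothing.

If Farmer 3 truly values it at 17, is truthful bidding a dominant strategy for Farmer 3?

Yes

Check each profile of the others' bids and compare truth against every alternative bid.
Others bid (5, 5): truth gives 0, best alternative gives 0.
Others bid (5, 17): truth gives 0, best alternative gives 0.
Others bid (5, 25): truth gives 0, best alternative gives 0.
Others bid (5, 37): truth gives 0, best alternative gives 0.
Others bid (5, 44): truth gives 0, best alternative gives 0.
Others bid (17, 5): truth gives 0, best alternative gives 0.
(Remaining 19 profiles checked similarly; truth is weakly best in each.)
In every case the truthful bid is at least as good as any alternative, so it is a dominant strategy.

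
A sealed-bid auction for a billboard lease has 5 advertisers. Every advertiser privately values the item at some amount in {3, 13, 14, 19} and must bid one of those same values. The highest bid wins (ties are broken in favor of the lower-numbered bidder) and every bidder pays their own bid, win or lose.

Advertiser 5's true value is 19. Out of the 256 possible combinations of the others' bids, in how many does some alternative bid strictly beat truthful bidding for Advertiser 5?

191

Others bid (3, 3, 3, 3): truth gives 0; bid 13 gives 6 > 0. Violating.
Others bid (3, 3, 3, 13): truth gives 0; bid 14 gives 5 > 0. Violating.
Others bid (3, 3, 3, 19): truth gives -19; bid 3 gives -3 > -19. Violating.
Others bid (3, 3, 13, 3): truth gives 0; bid 14 gives 5 > 0. Violating.
Others bid (3, 3, 3, 14): truth gives 0; no alternative beats it.
Others bid (3, 3, 13, 14): truth gives 0; no alternative beats it.
(Checking all 256 profiles: 191 have a profitable deviation, 65 do not.)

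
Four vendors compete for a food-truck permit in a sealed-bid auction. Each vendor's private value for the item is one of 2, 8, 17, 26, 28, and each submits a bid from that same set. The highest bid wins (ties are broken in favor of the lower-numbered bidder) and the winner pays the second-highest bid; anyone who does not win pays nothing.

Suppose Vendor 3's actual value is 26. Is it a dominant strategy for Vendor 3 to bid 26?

Check each profile of the others' bids and compare truth against every alternative bid.
Others bid (2, 2, 2): truth gives 24, best alternative gives 24.
Others bid (2, 2, 8): truth gives 18, best alternative gives 18.
Others bid (2, 8, 2): truth gives 18, best alternative gives 18.
Others bid (2, 8, 8): truth gives 18, best alternative gives 18.
Others bid (8, 2, 2): truth gives 18, best alternative gives 18.
Others bid (8, 2, 8): truth gives 18, best alternative gives 18.
(Remaining 119 profiles checked similarly; truth is weakly best in each.)
In every case the truthful bid is at least as good as any alternative, so it is a dominant strategy.

Yes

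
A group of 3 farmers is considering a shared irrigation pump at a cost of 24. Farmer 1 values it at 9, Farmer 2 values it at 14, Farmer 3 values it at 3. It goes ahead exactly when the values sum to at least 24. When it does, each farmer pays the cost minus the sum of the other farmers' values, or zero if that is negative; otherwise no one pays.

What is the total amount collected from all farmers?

20

Total value 26 ≥ cost 24, so it is built.
Farmer 1: others sum to 17; max(0, 24 - 17) = 7.
Farmer 2: others sum to 12; max(0, 24 - 12) = 12.
Farmer 3: others sum to 23; max(0, 24 - 23) = 1.
Total collected = 7 + 12 + 1 = 20.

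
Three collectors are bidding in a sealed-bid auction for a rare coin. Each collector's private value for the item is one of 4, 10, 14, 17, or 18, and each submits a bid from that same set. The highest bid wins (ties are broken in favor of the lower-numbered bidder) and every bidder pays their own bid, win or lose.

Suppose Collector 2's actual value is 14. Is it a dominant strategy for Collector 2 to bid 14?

No

Consider the case where Collector 1 bids 4 and Collector 3 bids 4.
Truthful bid 14: wins, pays 14, utility 14 - 14 = 0.
Bid 10 instead: wins, pays 10, utility 14 - 10 = 4.
Since 4 > 0, bidding 10 is strictly better here, so truthful bidding is not dominant.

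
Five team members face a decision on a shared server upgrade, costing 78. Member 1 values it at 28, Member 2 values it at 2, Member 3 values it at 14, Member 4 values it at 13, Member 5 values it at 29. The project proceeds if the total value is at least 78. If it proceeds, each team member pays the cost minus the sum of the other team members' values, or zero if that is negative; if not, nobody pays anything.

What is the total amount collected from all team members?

Total value 86 ≥ cost 78, so it is built.
Member 1: others sum to 58; max(0, 78 - 58) = 20.
Member 2: others sum to 84; max(0, 78 - 84) = 0.
Member 3: others sum to 72; max(0, 78 - 72) = 6.
Member 4: others sum to 73; max(0, 78 - 73) = 5.
Member 5: others sum to 57; max(0, 78 - 57) = 21.
Total collected = 20 + 0 + 6 + 5 + 21 = 52.

52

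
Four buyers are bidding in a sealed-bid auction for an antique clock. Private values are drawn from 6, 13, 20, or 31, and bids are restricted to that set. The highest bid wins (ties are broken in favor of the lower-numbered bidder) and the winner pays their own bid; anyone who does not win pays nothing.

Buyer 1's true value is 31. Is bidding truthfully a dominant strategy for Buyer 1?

Consider the case where Buyer 2 bids 6, Buyer 3 bids 6 and Buyer 4 bids 6.
Truthful bid 31: wins, pays 31, utility 31 - 31 = 0.
Bid 6 instead: wins, pays 6, utility 31 - 6 = 25.
Since 25 > 0, bidding 6 is strictly better here, so truthful bidding is not dominant.

No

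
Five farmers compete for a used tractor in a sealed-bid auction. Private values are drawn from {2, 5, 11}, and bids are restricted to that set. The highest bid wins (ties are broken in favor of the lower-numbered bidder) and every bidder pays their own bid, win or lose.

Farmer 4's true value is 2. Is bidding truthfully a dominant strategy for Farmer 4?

Yes

Check each profile of the others' bids and compare truth against every alternative bid.
Others bid (2, 2, 2, 11): truth gives -2, best alternative gives -5.
Others bid (2, 2, 5, 2): truth gives -2, best alternative gives -5.
Others bid (2, 2, 5, 5): truth gives -2, best alternative gives -5.
Others bid (2, 2, 5, 11): truth gives -2, best alternative gives -5.
Others bid (2, 2, 11, 2): truth gives -2, best alternative gives -5.
Others bid (2, 2, 11, 5): truth gives -2, best alternative gives -5.
(Remaining 75 profiles checked similarly; truth is weakly best in each.)
In every case the truthful bid is at least as good as any alternative, so it is a dominant strategy.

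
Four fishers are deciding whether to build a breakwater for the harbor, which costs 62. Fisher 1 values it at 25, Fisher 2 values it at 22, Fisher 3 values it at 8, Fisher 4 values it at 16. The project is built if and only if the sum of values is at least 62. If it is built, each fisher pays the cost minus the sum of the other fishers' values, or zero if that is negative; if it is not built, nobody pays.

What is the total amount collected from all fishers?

Total value 71 ≥ cost 62, so it is built.
Fisher 1: others sum to 46; max(0, 62 - 46) = 16.
Fisher 2: others sum to 49; max(0, 62 - 49) = 13.
Fisher 3: others sum to 63; max(0, 62 - 63) = 0.
Fisher 4: others sum to 55; max(0, 62 - 55) = 7.
Total collected = 16 + 13 + 0 + 7 = 36.

36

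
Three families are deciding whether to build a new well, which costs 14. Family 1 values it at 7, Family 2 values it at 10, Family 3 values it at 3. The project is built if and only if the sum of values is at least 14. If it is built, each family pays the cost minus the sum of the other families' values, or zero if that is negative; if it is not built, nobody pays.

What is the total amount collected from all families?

Total value 20 ≥ cost 14, so it is built.
Family 1: others sum to 13; max(0, 14 - 13) = 1.
Family 2: others sum to 10; max(0, 14 - 10) = 4.
Family 3: others sum to 17; max(0, 14 - 17) = 0.
Total collected = 1 + 4 + 0 = 5.

5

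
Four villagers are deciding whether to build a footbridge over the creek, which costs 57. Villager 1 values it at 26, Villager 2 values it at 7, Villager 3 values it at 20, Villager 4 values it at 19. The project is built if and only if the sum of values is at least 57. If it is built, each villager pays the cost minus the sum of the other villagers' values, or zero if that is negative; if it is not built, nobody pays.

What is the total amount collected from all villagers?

20

Total value 72 ≥ cost 57, so it is built.
Villager 1: others sum to 46; max(0, 57 - 46) = 11.
Villager 2: others sum to 65; max(0, 57 - 65) = 0.
Villager 3: others sum to 52; max(0, 57 - 52) = 5.
Villager 4: others sum to 53; max(0, 57 - 53) = 4.
Total collected = 11 + 0 + 5 + 4 = 20.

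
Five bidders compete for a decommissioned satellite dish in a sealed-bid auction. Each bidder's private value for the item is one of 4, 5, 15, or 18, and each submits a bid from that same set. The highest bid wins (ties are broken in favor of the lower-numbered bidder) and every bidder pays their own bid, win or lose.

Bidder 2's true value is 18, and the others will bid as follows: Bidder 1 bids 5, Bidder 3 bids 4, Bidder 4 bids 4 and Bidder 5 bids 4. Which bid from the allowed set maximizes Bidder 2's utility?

Bid 4: loses but pays 4, utility -4.
Bid 5: loses but pays 5, utility -5.
Bid 15: wins, pays 15, utility 18 - 15 = 3.
Bid 18: wins, pays 18, utility 18 - 18 = 0.
The best choice is 15 with utility 3.

15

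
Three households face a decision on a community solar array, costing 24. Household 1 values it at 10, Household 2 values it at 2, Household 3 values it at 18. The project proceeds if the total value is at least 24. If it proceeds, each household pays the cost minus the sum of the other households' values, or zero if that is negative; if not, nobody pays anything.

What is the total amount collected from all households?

Total value 30 ≥ cost 24, so it is built.
Household 1: others sum to 20; max(0, 24 - 20) = 4.
Household 2: others sum to 28; max(0, 24 - 28) = 0.
Household 3: others sum to 12; max(0, 24 - 12) = 12.
Total collected = 4 + 0 + 12 = 16.

16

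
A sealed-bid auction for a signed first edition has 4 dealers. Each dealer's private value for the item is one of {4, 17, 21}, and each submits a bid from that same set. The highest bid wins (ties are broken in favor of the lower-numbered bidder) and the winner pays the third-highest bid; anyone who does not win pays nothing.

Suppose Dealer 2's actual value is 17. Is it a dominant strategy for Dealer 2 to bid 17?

Consider the case where Dealer 1 bids 4, Dealer 3 bids 4 and Dealer 4 bids 21.
Truthful bid 17: loses, pays 0, utility 0.
Bid 21 instead: wins, pays 4, utility 17 - 4 = 13.
Since 13 > 0, bidding 21 is strictly better here, so truthful bidding is not dominant.

No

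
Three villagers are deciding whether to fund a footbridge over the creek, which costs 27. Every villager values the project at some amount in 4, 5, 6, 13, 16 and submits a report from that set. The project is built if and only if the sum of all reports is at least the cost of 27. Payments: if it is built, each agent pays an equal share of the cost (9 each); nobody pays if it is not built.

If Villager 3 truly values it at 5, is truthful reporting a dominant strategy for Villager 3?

No

Consider the case where Villager 1 reports 6 and Villager 2 reports 16.
Truthful report 5: project built, pays 9, utility 5 - 9 = -4.
Report 4 instead: project not built, utility 0.
Since 0 > -4, reporting 4 is strictly better here, so truthful reporting is not dominant.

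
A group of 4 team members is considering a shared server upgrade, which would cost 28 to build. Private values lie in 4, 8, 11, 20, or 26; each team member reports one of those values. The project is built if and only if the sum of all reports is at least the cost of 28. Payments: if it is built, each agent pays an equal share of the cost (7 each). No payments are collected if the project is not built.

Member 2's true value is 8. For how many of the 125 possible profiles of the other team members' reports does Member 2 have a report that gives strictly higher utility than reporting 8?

7

Others report (4, 4, 4): truth gives 0; report 20 gives 1 > 0. Violating.
Others report (4, 4, 8): truth gives 0; report 20 gives 1 > 0. Violating.
Others report (4, 4, 11): truth gives 0; report 11 gives 1 > 0. Violating.
Others report (4, 8, 4): truth gives 0; report 20 gives 1 > 0. Violating.
Others report (4, 4, 20): truth gives 1; no alternative beats it.
Others report (4, 4, 26): truth gives 1; no alternative beats it.
(Checking all 125 profiles: 7 have a profitable deviation, 118 do not.)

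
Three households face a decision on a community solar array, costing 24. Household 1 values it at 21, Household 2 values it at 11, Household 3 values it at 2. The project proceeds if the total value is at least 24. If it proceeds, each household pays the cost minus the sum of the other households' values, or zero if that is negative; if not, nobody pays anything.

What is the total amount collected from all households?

12

Total value 34 ≥ cost 24, so it is built.
Household 1: others sum to 13; max(0, 24 - 13) = 11.
Household 2: others sum to 23; max(0, 24 - 23) = 1.
Household 3: others sum to 32; max(0, 24 - 32) = 0.
Total collected = 11 + 1 + 0 = 12.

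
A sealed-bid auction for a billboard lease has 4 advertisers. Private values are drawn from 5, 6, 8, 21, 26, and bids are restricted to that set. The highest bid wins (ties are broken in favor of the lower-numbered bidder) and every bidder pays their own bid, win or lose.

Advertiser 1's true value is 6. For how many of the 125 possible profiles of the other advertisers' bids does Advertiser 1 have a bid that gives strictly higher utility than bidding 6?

Others bid (5, 5, 5): truth gives 0; bid 5 gives 1 > 0. Violating.
Others bid (5, 5, 8): truth gives -6; bid 8 gives -2 > -6. Violating.
Others bid (5, 5, 21): truth gives -6; bid 5 gives -5 > -6. Violating.
Others bid (5, 5, 26): truth gives -6; bid 5 gives -5 > -6. Violating.
Others bid (5, 5, 6): truth gives 0; no alternative beats it.
Others bid (5, 6, 5): truth gives 0; no alternative beats it.
(Checking all 125 profiles: 118 have a profitable deviation, 7 do not.)

118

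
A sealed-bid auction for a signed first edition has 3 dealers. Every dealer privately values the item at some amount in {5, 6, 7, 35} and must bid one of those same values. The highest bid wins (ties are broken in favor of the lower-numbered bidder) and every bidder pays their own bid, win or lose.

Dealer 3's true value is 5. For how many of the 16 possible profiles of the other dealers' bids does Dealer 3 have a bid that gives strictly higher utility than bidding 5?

4

Others bid (5, 5): truth gives -5; bid 6 gives -1 > -5. Violating.
Others bid (5, 6): truth gives -5; bid 7 gives -2 > -5. Violating.
Others bid (6, 5): truth gives -5; bid 7 gives -2 > -5. Violating.
Others bid (6, 6): truth gives -5; bid 7 gives -2 > -5. Violating.
Others bid (5, 7): truth gives -5; no alternative beats it.
Others bid (5, 35): truth gives -5; no alternative beats it.
(Checking all 16 profiles: 4 have a profitable deviation, 12 do not.)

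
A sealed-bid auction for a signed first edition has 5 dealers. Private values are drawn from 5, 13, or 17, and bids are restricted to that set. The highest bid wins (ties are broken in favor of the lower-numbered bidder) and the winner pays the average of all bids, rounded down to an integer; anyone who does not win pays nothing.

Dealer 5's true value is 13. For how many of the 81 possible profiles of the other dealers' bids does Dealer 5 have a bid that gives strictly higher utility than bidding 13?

14

Others bid (5, 5, 5, 13): truth gives 0; bid 17 gives 4 > 0. Violating.
Others bid (5, 5, 13, 5): truth gives 0; bid 17 gives 4 > 0. Violating.
Others bid (5, 5, 13, 13): truth gives 0; bid 17 gives 3 > 0. Violating.
Others bid (5, 13, 5, 5): truth gives 0; bid 17 gives 4 > 0. Violating.
Others bid (5, 5, 5, 5): truth gives 7; no alternative beats it.
Others bid (5, 5, 5, 17): truth gives 0; no alternative beats it.
(Checking all 81 profiles: 14 have a profitable deviation, 67 do not.)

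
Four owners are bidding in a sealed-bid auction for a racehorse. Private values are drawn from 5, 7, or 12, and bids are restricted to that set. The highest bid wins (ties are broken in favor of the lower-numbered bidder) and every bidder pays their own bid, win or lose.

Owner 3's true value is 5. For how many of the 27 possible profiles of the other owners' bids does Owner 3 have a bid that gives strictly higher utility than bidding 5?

2

Others bid (5, 5, 5): truth gives -5; bid 7 gives -2 > -5. Violating.
Others bid (5, 5, 7): truth gives -5; bid 7 gives -2 > -5. Violating.
Others bid (5, 5, 12): truth gives -5; no alternative beats it.
Others bid (5, 7, 5): truth gives -5; no alternative beats it.
(Checking all 27 profiles: 2 have a profitable deviation, 25 do not.)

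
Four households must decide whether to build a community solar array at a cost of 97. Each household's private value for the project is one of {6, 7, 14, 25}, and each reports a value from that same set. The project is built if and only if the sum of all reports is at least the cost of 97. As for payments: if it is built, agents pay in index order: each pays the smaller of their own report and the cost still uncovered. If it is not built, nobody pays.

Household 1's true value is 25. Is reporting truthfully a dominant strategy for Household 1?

Yes

Check each profile of the others' reports and compare truth against every alternative report.
Others report (6, 6, 6): truth gives 0, best alternative gives 0.
Others report (6, 6, 7): truth gives 0, best alternative gives 0.
Others report (6, 6, 14): truth gives 0, best alternative gives 0.
Others report (6, 6, 25): truth gives 0, best alternative gives 0.
Others report (6, 7, 6): truth gives 0, best alternative gives 0.
Others report (6, 7, 7): truth gives 0, best alternative gives 0.
(Remaining 58 profiles checked similarly; truth is weakly best in each.)
In every case the truthful report is at least as good as any alternative, so it is a dominant strategy.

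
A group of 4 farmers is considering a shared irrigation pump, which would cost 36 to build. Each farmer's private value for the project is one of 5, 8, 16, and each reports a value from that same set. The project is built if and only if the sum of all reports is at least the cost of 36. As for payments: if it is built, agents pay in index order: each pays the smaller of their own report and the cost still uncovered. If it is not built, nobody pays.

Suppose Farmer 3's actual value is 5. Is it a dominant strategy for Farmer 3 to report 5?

Check each profile of the others' reports and compare truth against every alternative report.
Others report (5, 8, 16): truth gives 0, best alternative gives -3.
Others report (5, 16, 8): truth gives 0, best alternative gives -3.
Others report (5, 16, 16): truth gives 0, best alternative gives -3.
Others report (8, 5, 16): truth gives 0, best alternative gives -3.
Others report (8, 8, 16): truth gives 0, best alternative gives -3.
Others report (8, 16, 5): truth gives 0, best alternative gives -3.
(Remaining 21 profiles checked similarly; truth is weakly best in each.)
In every case the truthful report is at least as good as any alternative, so it is a dominant strategy.

Yes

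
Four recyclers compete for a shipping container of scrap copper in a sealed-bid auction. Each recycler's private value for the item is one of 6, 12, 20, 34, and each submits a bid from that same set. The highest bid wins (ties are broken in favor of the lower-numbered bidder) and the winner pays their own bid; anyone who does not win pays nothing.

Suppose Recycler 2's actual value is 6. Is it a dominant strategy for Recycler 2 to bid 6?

Yes

Check each profile of the others' bids and compare truth against every alternative bid.
Others bid (6, 6, 6): truth gives 0, best alternative gives -6.
Others bid (6, 6, 12): truth gives 0, best alternative gives -6.
Others bid (6, 12, 6): truth gives 0, best alternative gives -6.
Others bid (6, 12, 12): truth gives 0, best alternative gives -6.
Others bid (6, 6, 20): truth gives 0, best alternative gives 0.
Others bid (6, 6, 34): truth gives 0, best alternative gives 0.
(Remaining 58 profiles checked similarly; truth is weakly best in each.)
In every case the truthful bid is at least as good as any alternative, so it is a dominant strategy.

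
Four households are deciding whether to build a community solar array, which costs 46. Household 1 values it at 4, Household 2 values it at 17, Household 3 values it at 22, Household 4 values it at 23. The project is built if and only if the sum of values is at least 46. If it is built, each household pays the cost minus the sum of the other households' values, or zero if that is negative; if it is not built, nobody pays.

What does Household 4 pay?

3

Total value 66 ≥ cost 46, so the project is built.
The other households' values sum to 43.
Cost minus that sum is 46 - 43 = 3.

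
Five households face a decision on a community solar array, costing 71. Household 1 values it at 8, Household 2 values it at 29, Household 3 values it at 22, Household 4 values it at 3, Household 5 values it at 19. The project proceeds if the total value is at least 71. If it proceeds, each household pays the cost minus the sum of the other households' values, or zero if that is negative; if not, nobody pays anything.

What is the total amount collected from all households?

Total value 81 ≥ cost 71, so it is built.
Household 1: others sum to 73; max(0, 71 - 73) = 0.
Household 2: others sum to 52; max(0, 71 - 52) = 19.
Household 3: others sum to 59; max(0, 71 - 59) = 12.
Household 4: others sum to 78; max(0, 71 - 78) = 0.
Household 5: others sum to 62; max(0, 71 - 62) = 9.
Total collected = 0 + 19 + 12 + 0 + 9 = 40.

40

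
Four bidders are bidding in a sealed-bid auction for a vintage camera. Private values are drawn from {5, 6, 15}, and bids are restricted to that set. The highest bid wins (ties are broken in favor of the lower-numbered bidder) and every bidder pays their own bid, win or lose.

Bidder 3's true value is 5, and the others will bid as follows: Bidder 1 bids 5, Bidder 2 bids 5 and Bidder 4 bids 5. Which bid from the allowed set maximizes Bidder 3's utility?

Bid 5: loses but pays 5, utility -5.
Bid 6: wins, pays 6, utility 5 - 6 = -1.
Bid 15: wins, pays 15, utility 5 - 15 = -10.
The best choice is 6 with utility -1.

6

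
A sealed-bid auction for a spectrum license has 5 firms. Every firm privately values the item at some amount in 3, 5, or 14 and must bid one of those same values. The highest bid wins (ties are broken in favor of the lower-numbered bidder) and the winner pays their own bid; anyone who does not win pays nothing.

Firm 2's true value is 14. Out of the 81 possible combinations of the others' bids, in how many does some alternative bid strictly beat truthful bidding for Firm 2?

8

Others bid (3, 3, 3, 3): truth gives 0; bid 5 gives 9 > 0. Violating.
Others bid (3, 3, 3, 5): truth gives 0; bid 5 gives 9 > 0. Violating.
Others bid (3, 3, 5, 3): truth gives 0; bid 5 gives 9 > 0. Violating.
Others bid (3, 3, 5, 5): truth gives 0; bid 5 gives 9 > 0. Violating.
Others bid (3, 3, 3, 14): truth gives 0; no alternative beats it.
Others bid (3, 3, 5, 14): truth gives 0; no alternative beats it.
(Checking all 81 profiles: 8 have a profitable deviation, 73 do not.)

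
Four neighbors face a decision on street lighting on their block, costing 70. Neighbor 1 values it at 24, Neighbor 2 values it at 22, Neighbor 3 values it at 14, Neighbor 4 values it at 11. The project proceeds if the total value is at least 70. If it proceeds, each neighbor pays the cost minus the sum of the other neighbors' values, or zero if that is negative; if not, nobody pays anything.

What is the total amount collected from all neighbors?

Total value 71 ≥ cost 70, so it is built.
Neighbor 1: others sum to 47; max(0, 70 - 47) = 23.
Neighbor 2: others sum to 49; max(0, 70 - 49) = 21.
Neighbor 3: others sum to 57; max(0, 70 - 57) = 13.
Neighbor 4: others sum to 60; max(0, 70 - 60) = 10.
Total collected = 23 + 21 + 13 + 10 = 67.

67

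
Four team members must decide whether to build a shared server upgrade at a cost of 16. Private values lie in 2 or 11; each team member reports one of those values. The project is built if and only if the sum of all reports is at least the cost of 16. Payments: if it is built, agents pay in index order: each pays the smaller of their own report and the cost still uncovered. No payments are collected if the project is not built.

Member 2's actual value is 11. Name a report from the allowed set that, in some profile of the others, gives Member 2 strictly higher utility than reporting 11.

2

Suppose Member 1 reports 2, Member 3 reports 2 and Member 4 reports 11.
Report 11: project built, pays 11, utility 11 - 11 = 0.
Report 2: project built, pays 2, utility 11 - 2 = 9.
So reporting 2 beats truth here (9 > 0).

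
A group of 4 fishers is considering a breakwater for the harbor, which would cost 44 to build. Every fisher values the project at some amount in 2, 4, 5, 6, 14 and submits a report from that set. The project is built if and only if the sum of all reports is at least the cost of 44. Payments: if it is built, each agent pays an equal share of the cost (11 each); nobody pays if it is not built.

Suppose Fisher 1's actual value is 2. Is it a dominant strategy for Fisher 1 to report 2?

Check each profile of the others' reports and compare truth against every alternative report.
Others report (14, 14, 14): truth gives -9, best alternative gives -9.
Others report (2, 2, 2): truth gives 0, best alternative gives 0.
Others report (2, 2, 4): truth gives 0, best alternative gives 0.
Others report (2, 2, 5): truth gives 0, best alternative gives 0.
Others report (2, 2, 6): truth gives 0, best alternative gives 0.
Others report (2, 2, 14): truth gives 0, best alternative gives 0.
(Remaining 119 profiles checked similarly; truth is weakly best in each.)
In every case the truthful report is at least as good as any alternative, so it is a dominant strategy.

Yes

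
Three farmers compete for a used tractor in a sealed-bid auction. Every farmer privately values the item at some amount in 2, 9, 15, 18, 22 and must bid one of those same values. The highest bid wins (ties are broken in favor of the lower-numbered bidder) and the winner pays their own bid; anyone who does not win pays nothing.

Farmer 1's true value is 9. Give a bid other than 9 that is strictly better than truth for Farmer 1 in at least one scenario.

Suppose Farmer 2 bids 2 and Farmer 3 bids 2.
Bid 9: wins, pays 9, utility 9 - 9 = 0.
Bid 2: wins, pays 2, utility 9 - 2 = 7.
So bidding 2 beats truth here (7 > 0).

2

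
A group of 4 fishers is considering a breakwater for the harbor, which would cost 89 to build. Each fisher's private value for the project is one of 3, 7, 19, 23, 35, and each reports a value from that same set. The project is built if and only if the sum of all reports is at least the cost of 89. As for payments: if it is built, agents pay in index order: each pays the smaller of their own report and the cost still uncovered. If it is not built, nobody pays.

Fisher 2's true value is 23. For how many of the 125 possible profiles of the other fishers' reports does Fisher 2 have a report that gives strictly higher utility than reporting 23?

Others report (3, 35, 35): truth gives 0; report 19 gives 4 > 0. Violating.
Others report (7, 35, 35): truth gives 0; report 19 gives 4 > 0. Violating.
Others report (19, 19, 35): truth gives 0; report 19 gives 4 > 0. Violating.
Others report (19, 23, 35): truth gives 0; report 19 gives 4 > 0. Violating.
Others report (3, 3, 3): truth gives 0; no alternative beats it.
Others report (3, 3, 7): truth gives 0; no alternative beats it.
(Checking all 125 profiles: 25 have a profitable deviation, 100 do not.)

25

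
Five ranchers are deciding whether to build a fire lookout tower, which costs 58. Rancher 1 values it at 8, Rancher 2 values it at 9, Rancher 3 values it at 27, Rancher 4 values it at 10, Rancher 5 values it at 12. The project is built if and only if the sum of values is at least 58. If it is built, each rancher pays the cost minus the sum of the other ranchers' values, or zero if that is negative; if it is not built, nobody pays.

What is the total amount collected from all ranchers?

Total value 66 ≥ cost 58, so it is built.
Rancher 1: others sum to 58; max(0, 58 - 58) = 0.
Rancher 2: others sum to 57; max(0, 58 - 57) = 1.
Rancher 3: others sum to 39; max(0, 58 - 39) = 19.
Rancher 4: others sum to 56; max(0, 58 - 56) = 2.
Rancher 5: others sum to 54; max(0, 58 - 54) = 4.
Total collected = 0 + 1 + 19 + 2 + 4 = 26.

26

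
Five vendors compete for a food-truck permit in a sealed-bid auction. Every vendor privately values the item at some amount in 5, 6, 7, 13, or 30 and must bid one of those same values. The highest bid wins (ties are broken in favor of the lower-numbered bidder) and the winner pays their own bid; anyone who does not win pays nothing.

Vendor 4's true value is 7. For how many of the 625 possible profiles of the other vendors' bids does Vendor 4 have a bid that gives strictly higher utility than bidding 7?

Others bid (5, 5, 5, 5): truth gives 0; bid 6 gives 1 > 0. Violating.
Others bid (5, 5, 5, 6): truth gives 0; bid 6 gives 1 > 0. Violating.
Others bid (5, 5, 5, 7): truth gives 0; no alternative beats it.
Others bid (5, 5, 5, 13): truth gives 0; no alternative beats it.
(Checking all 625 profiles: 2 have a profitable deviation, 623 do not.)

2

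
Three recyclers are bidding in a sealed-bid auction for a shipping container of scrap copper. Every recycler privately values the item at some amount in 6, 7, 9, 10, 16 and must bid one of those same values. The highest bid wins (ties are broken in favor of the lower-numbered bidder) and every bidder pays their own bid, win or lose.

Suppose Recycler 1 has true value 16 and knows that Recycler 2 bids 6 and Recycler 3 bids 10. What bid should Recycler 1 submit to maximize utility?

10

Bid 6: loses but pays 6, utility -6.
Bid 7: loses but pays 7, utility -7.
Bid 9: loses but pays 9, utility -9.
Bid 10: wins, pays 10, utility 16 - 10 = 6.
Bid 16: wins, pays 16, utility 16 - 16 = 0.
The best choice is 10 with utility 6.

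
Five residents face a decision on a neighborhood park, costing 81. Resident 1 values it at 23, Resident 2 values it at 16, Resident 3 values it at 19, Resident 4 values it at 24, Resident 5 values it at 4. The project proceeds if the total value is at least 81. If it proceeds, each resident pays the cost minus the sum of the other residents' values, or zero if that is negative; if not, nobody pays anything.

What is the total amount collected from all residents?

Total value 86 ≥ cost 81, so it is built.
Resident 1: others sum to 63; max(0, 81 - 63) = 18.
Resident 2: others sum to 70; max(0, 81 - 70) = 11.
Resident 3: others sum to 67; max(0, 81 - 67) = 14.
Resident 4: others sum to 62; max(0, 81 - 62) = 19.
Resident 5: others sum to 82; max(0, 81 - 82) = 0.
Total collected = 18 + 11 + 14 + 19 + 0 = 62.

62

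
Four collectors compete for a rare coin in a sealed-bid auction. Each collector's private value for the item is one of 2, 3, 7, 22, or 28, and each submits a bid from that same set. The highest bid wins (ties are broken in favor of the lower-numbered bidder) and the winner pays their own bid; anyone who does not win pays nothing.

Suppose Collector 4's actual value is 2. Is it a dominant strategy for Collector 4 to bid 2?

Check each profile of the others' bids and compare truth against every alternative bid.
Others bid (2, 2, 2): truth gives 0, best alternative gives -1.
Others bid (2, 2, 3): truth gives 0, best alternative gives 0.
Others bid (2, 2, 7): truth gives 0, best alternative gives 0.
Others bid (2, 2, 22): truth gives 0, best alternative gives 0.
Others bid (2, 2, 28): truth gives 0, best alternative gives 0.
Others bid (2, 3, 2): truth gives 0, best alternative gives 0.
(Remaining 119 profiles checked similarly; truth is weakly best in each.)
In every case the truthful bid is at least as good as any alternative, so it is a dominant strategy.

Yes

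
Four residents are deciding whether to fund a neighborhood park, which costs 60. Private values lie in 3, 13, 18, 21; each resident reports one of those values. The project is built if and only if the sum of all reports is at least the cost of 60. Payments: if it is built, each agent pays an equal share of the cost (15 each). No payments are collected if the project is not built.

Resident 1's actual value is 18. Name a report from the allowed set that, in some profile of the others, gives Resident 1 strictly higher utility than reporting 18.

21

Suppose Resident 2 reports 3, Resident 3 reports 18 and Resident 4 reports 18.
Report 18: project not built, utility 0.
Report 21: project built, pays 15, utility 18 - 15 = 3.
So reporting 21 beats truth here (3 > 0).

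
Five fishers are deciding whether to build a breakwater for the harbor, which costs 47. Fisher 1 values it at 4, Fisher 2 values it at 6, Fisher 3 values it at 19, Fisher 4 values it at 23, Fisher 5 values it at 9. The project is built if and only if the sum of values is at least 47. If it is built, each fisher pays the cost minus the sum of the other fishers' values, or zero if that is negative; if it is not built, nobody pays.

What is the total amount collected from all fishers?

Total value 61 ≥ cost 47, so it is built.
Fisher 1: others sum to 57; max(0, 47 - 57) = 0.
Fisher 2: others sum to 55; max(0, 47 - 55) = 0.
Fisher 3: others sum to 42; max(0, 47 - 42) = 5.
Fisher 4: others sum to 38; max(0, 47 - 38) = 9.
Fisher 5: others sum to 52; max(0, 47 - 52) = 0.
Total collected = 0 + 0 + 5 + 9 + 0 = 14.

14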